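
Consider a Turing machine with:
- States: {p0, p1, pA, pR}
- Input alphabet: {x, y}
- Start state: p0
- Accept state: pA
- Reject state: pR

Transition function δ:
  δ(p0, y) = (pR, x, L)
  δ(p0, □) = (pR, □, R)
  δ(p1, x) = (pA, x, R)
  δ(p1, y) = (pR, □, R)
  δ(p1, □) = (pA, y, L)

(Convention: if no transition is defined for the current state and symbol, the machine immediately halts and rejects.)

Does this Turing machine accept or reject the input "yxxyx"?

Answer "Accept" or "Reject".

Execution trace:
Initial: [p0]yxxyx
Step 1: δ(p0, y) = (pR, x, L) → [pR]□xxxyx

The machine reaches the reject state pR and halts.

Answer: Reject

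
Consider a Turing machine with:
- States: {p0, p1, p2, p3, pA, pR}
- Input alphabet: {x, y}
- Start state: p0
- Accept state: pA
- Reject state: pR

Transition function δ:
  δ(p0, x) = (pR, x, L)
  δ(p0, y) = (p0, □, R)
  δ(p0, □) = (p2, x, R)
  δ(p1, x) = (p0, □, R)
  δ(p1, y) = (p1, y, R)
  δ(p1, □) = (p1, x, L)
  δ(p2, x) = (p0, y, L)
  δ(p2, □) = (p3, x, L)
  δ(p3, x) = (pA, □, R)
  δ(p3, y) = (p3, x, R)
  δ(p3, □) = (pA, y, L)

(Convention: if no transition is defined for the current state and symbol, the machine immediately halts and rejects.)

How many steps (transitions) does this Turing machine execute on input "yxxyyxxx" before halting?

Execution trace:
Initial: [p0]yxxyyxxx
Step 1: δ(p0, y) = (p0, □, R) → □[p0]xxyyxxx
Step 2: δ(p0, x) = (pR, x, L) → [pR]□xxyyxxx

The machine reaches the reject state pR and halts.

The machine executed 2 steps before halting.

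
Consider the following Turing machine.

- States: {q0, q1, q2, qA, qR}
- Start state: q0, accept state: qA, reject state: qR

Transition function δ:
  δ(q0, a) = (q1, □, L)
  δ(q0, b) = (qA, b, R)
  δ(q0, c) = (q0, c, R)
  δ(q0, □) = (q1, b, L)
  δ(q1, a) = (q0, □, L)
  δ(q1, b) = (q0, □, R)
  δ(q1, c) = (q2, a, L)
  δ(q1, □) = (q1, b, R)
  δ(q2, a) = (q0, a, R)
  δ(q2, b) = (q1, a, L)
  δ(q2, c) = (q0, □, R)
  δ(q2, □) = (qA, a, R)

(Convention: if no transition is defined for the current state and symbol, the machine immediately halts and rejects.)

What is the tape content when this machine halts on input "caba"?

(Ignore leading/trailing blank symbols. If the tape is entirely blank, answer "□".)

Execution trace:
Initial: [q0]caba
Step 1: δ(q0, c) = (q0, c, R) → c[q0]aba
Step 2: δ(q0, a) = (q1, □, L) → [q1]c□ba
Step 3: δ(q1, c) = (q2, a, L) → [q2]□a□ba
Step 4: δ(q2, □) = (qA, a, R) → a[qA]a□ba

The machine reaches the accept state qA and halts.

Final tape (ignoring leading/trailing blanks): aa□ba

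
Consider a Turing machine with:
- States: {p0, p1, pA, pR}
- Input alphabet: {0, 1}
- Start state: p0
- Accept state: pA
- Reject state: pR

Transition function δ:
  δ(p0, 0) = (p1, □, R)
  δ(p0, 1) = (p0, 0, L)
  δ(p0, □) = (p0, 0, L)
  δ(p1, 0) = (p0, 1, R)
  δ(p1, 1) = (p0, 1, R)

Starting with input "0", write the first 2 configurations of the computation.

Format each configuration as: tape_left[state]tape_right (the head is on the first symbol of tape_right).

Transitions applied:
Step 1: δ(p0, 0) = (p1, □, R)

The first 2 configurations are:
[p0]0 ⊢ □[p1]□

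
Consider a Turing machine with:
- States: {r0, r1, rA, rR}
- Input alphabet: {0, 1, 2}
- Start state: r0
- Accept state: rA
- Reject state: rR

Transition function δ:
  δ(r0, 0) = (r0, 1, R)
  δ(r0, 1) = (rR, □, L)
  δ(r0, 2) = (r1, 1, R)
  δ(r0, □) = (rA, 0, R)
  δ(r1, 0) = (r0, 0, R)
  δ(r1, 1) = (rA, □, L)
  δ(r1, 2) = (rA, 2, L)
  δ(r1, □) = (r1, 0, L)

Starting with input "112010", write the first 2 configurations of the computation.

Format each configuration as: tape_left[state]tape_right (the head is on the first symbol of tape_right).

Transitions applied:
Step 1: δ(r0, 1) = (rR, □, L)

The first 2 configurations are:
[r0]112010 ⊢ [rR]□□12010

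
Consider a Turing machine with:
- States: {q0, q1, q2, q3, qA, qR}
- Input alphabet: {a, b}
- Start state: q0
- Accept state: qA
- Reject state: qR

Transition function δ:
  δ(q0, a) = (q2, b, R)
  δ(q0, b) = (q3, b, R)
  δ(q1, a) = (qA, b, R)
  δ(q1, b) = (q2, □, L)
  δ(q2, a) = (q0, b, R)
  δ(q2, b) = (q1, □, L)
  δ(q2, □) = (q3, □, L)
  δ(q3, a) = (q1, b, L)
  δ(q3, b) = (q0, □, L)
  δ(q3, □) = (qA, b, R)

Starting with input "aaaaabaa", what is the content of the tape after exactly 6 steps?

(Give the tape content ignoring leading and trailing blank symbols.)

Execution trace:
Initial: [q0]aaaaabaa
Step 1: δ(q0, a) = (q2, b, R) → b[q2]aaaabaa
Step 2: δ(q2, a) = (q0, b, R) → bb[q0]aaabaa
Step 3: δ(q0, a) = (q2, b, R) → bbb[q2]aabaa
Step 4: δ(q2, a) = (q0, b, R) → bbbb[q0]abaa
Step 5: δ(q0, a) = (q2, b, R) → bbbbb[q2]baa
Step 6: δ(q2, b) = (q1, □, L) → bbbb[q1]b□aa

After 6 steps, the tape (ignoring leading/trailing blanks) is: bbbbb□aa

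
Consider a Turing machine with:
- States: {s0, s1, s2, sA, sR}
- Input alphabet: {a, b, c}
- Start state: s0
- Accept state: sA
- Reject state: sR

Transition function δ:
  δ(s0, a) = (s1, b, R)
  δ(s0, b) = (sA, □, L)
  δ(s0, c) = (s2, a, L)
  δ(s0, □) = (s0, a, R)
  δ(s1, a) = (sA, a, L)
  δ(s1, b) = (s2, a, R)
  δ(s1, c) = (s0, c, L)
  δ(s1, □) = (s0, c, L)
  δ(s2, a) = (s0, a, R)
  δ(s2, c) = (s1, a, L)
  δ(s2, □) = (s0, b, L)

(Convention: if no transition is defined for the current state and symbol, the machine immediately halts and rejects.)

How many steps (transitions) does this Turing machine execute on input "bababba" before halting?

Execution trace:
Initial: [s0]bababba
Step 1: δ(s0, b) = (sA, □, L) → [sA]□□ababba

The machine reaches the accept state sA and halts.

The machine executed 1 step before halting.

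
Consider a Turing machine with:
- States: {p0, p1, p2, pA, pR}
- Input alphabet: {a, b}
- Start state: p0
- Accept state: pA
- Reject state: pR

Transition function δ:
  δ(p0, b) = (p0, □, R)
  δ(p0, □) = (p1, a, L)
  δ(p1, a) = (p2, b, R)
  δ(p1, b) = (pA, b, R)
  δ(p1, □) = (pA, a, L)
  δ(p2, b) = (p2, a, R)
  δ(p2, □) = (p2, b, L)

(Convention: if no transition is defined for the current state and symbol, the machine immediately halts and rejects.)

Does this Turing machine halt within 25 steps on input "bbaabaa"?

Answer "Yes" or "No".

Execution trace:
Initial: [p0]bbaabaa
Step 1: δ(p0, b) = (p0, □, R) → □[p0]baabaa
Step 2: δ(p0, b) = (p0, □, R) → □□[p0]aabaa

No transition is defined for δ(p0, a). By convention the machine halts and rejects.
The machine halted after 2 steps (within the 25-step bound).

Answer: Yes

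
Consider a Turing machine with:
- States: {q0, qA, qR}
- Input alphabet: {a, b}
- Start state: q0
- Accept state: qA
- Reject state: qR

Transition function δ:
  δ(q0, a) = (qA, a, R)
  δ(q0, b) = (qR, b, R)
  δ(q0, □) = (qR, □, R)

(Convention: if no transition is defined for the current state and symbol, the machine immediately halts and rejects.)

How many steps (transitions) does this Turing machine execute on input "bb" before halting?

Execution trace:
Initial: [q0]bb
Step 1: δ(q0, b) = (qR, b, R) → b[qR]b

The machine reaches the reject state qR and halts.

The machine executed 1 step before halting.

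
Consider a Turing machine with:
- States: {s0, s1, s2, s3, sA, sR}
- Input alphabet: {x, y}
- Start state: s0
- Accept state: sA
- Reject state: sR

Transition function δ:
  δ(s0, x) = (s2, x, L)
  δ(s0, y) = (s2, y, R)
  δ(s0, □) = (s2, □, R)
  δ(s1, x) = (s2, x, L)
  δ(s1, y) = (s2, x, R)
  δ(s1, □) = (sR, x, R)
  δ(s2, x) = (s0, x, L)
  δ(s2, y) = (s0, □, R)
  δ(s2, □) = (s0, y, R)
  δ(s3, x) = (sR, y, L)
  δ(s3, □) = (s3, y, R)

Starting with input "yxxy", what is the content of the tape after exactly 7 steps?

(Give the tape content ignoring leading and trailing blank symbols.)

Execution trace:
Initial: [s0]yxxy
Step 1: δ(s0, y) = (s2, y, R) → y[s2]xxy
Step 2: δ(s2, x) = (s0, x, L) → [s0]yxxy
Step 3: δ(s0, y) = (s2, y, R) → y[s2]xxy
Step 4: δ(s2, x) = (s0, x, L) → [s0]yxxy
Step 5: δ(s0, y) = (s2, y, R) → y[s2]xxy
Step 6: δ(s2, x) = (s0, x, L) → [s0]yxxy
Step 7: δ(s0, y) = (s2, y, R) → y[s2]xxy

After 7 steps, the tape (ignoring leading/trailing blanks) is: yxxy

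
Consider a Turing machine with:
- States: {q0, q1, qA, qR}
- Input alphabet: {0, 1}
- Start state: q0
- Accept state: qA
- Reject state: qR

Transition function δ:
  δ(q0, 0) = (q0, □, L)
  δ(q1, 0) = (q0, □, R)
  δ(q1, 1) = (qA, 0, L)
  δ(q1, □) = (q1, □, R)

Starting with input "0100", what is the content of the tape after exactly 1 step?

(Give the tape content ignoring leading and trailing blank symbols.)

Execution trace:
Initial: [q0]0100
Step 1: δ(q0, 0) = (q0, □, L) → [q0]□□100

No transition is defined for δ(q0, □). By convention the machine halts and rejects.

After 1 step, the tape (ignoring leading/trailing blanks) is: 100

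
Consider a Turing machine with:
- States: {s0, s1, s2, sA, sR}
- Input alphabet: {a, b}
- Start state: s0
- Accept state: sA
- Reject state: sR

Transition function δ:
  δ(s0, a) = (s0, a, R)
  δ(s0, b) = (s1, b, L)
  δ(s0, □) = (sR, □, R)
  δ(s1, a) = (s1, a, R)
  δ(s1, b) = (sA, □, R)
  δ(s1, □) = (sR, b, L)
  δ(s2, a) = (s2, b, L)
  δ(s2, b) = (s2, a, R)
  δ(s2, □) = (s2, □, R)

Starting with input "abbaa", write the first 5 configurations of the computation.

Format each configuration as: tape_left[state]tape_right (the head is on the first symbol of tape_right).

Transitions applied:
Step 1: δ(s0, a) = (s0, a, R)
Step 2: δ(s0, b) = (s1, b, L)
Step 3: δ(s1, a) = (s1, a, R)
Step 4: δ(s1, b) = (sA, □, R)

The first 5 configurations are:
[s0]abbaa ⊢ a[s0]bbaa ⊢ [s1]abbaa ⊢ a[s1]bbaa ⊢ a□[sA]baa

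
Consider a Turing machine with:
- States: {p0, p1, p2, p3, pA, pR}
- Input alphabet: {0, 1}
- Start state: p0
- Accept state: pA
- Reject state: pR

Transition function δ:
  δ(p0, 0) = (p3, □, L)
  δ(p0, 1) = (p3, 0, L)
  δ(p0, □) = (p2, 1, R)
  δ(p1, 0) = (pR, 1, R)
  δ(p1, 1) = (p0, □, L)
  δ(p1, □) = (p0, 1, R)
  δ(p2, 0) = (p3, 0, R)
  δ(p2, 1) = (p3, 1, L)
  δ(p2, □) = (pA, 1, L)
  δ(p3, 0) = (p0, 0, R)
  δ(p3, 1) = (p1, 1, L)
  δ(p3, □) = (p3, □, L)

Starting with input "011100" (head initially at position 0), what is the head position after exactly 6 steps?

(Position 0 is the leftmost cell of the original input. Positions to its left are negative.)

Execution trace (head position shown):
Step 0: [p0]011100  (head at position 0)
Step 1: move left → [p3]□□11100  (head at position -1)
Step 2: move left → [p3]□□□11100  (head at position -2)
Step 3: move left → [p3]□□□□11100  (head at position -3)
Step 4: move left → [p3]□□□□□11100  (head at position -4)
Step 5: move left → [p3]□□□□□□11100  (head at position -5)
Step 6: move left → [p3]□□□□□□□11100  (head at position -6)

After 6 steps, the head is at position -6.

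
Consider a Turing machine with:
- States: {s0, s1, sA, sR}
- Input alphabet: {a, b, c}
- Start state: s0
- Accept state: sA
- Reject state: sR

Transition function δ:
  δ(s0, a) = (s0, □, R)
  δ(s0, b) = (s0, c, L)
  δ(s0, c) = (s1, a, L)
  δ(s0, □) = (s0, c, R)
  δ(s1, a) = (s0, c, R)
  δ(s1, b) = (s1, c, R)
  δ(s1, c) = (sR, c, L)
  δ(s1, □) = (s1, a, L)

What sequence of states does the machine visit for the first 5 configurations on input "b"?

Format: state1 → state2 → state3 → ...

Execution trace:
Initial: [s0]b
Step 1: δ(s0, b) = (s0, c, L) → [s0]□c
Step 2: δ(s0, □) = (s0, c, R) → c[s0]c
Step 3: δ(s0, c) = (s1, a, L) → [s1]ca
Step 4: δ(s1, c) = (sR, c, L) → [sR]□ca

The machine reaches the reject state sR and halts.

State sequence: s0 → s0 → s0 → s1 → sR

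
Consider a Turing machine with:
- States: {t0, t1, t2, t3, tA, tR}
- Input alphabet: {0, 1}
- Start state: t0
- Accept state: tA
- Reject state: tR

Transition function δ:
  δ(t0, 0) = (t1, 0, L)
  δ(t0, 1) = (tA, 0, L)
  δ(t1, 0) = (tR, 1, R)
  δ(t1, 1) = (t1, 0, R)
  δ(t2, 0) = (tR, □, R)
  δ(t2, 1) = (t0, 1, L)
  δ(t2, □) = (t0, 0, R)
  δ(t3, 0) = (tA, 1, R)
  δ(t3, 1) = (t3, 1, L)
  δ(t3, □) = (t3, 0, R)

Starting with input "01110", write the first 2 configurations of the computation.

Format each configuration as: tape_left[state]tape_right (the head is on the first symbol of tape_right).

Transitions applied:
Step 1: δ(t0, 0) = (t1, 0, L)

The first 2 configurations are:
[t0]01110 ⊢ [t1]□01110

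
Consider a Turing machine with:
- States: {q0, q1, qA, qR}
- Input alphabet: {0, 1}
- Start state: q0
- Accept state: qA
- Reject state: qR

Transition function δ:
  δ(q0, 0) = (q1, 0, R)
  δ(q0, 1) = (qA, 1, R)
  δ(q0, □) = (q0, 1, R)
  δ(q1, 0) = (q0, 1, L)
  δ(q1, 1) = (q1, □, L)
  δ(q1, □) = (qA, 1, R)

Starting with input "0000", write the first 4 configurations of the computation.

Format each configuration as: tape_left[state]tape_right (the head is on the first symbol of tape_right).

Transitions applied:
Step 1: δ(q0, 0) = (q1, 0, R)
Step 2: δ(q1, 0) = (q0, 1, L)
Step 3: δ(q0, 0) = (q1, 0, R)

The first 4 configurations are:
[q0]0000 ⊢ 0[q1]000 ⊢ [q0]0100 ⊢ 0[q1]100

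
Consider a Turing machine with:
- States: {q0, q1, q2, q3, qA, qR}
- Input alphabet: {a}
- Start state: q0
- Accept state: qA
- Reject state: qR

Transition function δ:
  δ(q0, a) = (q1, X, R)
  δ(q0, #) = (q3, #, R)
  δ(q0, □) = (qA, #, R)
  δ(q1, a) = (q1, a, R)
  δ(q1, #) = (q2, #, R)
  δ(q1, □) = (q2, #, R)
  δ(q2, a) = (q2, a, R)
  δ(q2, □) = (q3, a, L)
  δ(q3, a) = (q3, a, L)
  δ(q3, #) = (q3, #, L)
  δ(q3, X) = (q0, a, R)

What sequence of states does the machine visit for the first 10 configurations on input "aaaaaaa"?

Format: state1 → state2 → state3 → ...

Execution trace:
Initial: [q0]aaaaaaa
Step 1: δ(q0, a) = (q1, X, R) → X[q1]aaaaaa
Step 2: δ(q1, a) = (q1, a, R) → Xa[q1]aaaaa
Step 3: δ(q1, a) = (q1, a, R) → Xaa[q1]aaaa
Step 4: δ(q1, a) = (q1, a, R) → Xaaa[q1]aaa
Step 5: δ(q1, a) = (q1, a, R) → Xaaaa[q1]aa
Step 6: δ(q1, a) = (q1, a, R) → Xaaaaa[q1]a
Step 7: δ(q1, a) = (q1, a, R) → Xaaaaaa[q1]□
Step 8: δ(q1, □) = (q2, #, R) → Xaaaaaa#[q2]□
Step 9: δ(q2, □) = (q3, a, L) → Xaaaaaa[q3]#a

State sequence: q0 → q1 → q1 → q1 → q1 → q1 → q1 → q1 → q2 → q3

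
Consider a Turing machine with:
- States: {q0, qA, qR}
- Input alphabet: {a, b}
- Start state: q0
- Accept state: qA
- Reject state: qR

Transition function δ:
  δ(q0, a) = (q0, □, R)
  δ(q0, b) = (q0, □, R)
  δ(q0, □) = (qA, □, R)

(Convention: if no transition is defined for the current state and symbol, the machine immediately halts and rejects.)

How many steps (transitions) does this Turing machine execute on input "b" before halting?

Execution trace:
Initial: [q0]b
Step 1: δ(q0, b) = (q0, □, R) → □[q0]□
Step 2: δ(q0, □) = (qA, □, R) → □□[qA]□

The machine reaches the accept state qA and halts.

The machine executed 2 steps before halting.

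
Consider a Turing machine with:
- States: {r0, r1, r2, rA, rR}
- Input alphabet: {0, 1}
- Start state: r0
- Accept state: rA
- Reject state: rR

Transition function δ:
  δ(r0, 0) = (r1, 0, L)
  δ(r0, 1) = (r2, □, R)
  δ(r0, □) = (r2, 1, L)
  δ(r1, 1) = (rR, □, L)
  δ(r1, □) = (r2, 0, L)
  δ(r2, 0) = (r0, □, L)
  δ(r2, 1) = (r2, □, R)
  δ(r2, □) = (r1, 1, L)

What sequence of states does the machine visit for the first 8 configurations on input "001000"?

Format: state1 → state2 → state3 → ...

Execution trace:
Initial: [r0]001000
Step 1: δ(r0, 0) = (r1, 0, L) → [r1]□001000
Step 2: δ(r1, □) = (r2, 0, L) → [r2]□0001000
Step 3: δ(r2, □) = (r1, 1, L) → [r1]□10001000
Step 4: δ(r1, □) = (r2, 0, L) → [r2]□010001000
Step 5: δ(r2, □) = (r1, 1, L) → [r1]□1010001000
Step 6: δ(r1, □) = (r2, 0, L) → [r2]□01010001000
Step 7: δ(r2, □) = (r1, 1, L) → [r1]□101010001000

State sequence: r0 → r1 → r2 → r1 → r2 → r1 → r2 → r1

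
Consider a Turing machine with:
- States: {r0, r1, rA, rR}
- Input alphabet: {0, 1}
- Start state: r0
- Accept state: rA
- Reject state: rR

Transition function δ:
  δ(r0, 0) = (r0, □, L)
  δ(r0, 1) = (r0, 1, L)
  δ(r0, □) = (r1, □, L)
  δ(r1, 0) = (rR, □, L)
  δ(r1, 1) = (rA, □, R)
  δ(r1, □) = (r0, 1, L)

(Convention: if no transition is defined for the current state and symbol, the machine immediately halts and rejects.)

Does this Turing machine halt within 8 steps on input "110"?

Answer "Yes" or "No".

Execution trace:
Initial: [r0]110
Step 1: δ(r0, 1) = (r0, 1, L) → [r0]□110
Step 2: δ(r0, □) = (r1, □, L) → [r1]□□110
Step 3: δ(r1, □) = (r0, 1, L) → [r0]□1□110
Step 4: δ(r0, □) = (r1, □, L) → [r1]□□1□110
Step 5: δ(r1, □) = (r0, 1, L) → [r0]□1□1□110
Step 6: δ(r0, □) = (r1, □, L) → [r1]□□1□1□110
Step 7: δ(r1, □) = (r0, 1, L) → [r0]□1□1□1□110
Step 8: δ(r0, □) = (r1, □, L) → [r1]□□1□1□1□110

The machine has not reached a halting state after 8 steps.
The machine did not halt within the 8-step bound.

Answer: No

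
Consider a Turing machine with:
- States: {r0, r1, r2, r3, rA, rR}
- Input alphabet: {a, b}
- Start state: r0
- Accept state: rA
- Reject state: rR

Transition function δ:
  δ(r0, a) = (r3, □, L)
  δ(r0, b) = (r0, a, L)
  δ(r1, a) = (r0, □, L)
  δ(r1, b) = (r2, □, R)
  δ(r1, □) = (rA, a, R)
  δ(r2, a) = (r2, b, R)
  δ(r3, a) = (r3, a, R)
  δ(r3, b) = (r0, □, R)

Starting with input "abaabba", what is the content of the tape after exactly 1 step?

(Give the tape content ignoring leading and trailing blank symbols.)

Execution trace:
Initial: [r0]abaabba
Step 1: δ(r0, a) = (r3, □, L) → [r3]□□baabba

No transition is defined for δ(r3, □). By convention the machine halts and rejects.

After 1 step, the tape (ignoring leading/trailing blanks) is: baabba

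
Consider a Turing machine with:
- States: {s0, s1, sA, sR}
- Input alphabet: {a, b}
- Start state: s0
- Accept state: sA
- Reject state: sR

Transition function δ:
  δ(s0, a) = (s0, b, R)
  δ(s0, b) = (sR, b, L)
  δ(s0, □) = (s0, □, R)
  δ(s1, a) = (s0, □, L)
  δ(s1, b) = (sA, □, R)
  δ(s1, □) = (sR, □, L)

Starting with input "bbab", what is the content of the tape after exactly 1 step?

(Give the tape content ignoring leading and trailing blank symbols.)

Execution trace:
Initial: [s0]bbab
Step 1: δ(s0, b) = (sR, b, L) → [sR]□bbab

The machine reaches the reject state sR and halts.

After 1 step, the tape (ignoring leading/trailing blanks) is: bbab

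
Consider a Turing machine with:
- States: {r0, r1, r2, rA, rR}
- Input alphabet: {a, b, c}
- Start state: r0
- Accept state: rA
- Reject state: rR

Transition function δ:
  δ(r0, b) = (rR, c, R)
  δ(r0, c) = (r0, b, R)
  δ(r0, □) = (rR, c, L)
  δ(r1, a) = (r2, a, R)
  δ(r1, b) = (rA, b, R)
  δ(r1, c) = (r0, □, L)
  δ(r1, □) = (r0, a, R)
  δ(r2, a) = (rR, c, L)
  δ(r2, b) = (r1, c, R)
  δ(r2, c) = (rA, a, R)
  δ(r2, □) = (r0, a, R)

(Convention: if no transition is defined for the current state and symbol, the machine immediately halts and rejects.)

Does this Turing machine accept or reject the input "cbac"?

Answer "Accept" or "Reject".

Execution trace:
Initial: [r0]cbac
Step 1: δ(r0, c) = (r0, b, R) → b[r0]bac
Step 2: δ(r0, b) = (rR, c, R) → bc[rR]ac

The machine reaches the reject state rR and halts.

Answer: Reject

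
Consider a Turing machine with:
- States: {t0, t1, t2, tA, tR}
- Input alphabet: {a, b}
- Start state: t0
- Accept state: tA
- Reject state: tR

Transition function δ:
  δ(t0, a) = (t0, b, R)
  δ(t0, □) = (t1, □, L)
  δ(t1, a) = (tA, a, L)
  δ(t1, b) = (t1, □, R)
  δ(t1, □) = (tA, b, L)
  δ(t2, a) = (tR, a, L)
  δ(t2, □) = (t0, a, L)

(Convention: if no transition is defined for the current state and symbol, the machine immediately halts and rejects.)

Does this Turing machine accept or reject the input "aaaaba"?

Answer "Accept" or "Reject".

Execution trace:
Initial: [t0]aaaaba
Step 1: δ(t0, a) = (t0, b, R) → b[t0]aaaba
Step 2: δ(t0, a) = (t0, b, R) → bb[t0]aaba
Step 3: δ(t0, a) = (t0, b, R) → bbb[t0]aba
Step 4: δ(t0, a) = (t0, b, R) → bbbb[t0]ba

No transition is defined for δ(t0, b). By convention the machine halts and rejects.

Answer: Reject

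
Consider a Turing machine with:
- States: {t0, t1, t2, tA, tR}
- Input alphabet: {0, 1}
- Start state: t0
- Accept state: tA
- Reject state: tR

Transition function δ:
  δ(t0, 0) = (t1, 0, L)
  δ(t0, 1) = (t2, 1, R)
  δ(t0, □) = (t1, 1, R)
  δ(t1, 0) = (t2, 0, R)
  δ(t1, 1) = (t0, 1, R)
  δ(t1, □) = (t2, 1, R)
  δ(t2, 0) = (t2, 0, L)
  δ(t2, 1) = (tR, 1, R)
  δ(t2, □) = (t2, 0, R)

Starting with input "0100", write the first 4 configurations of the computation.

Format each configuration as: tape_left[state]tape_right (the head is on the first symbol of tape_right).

Transitions applied:
Step 1: δ(t0, 0) = (t1, 0, L)
Step 2: δ(t1, □) = (t2, 1, R)
Step 3: δ(t2, 0) = (t2, 0, L)

The first 4 configurations are:
[t0]0100 ⊢ [t1]□0100 ⊢ 1[t2]0100 ⊢ [t2]10100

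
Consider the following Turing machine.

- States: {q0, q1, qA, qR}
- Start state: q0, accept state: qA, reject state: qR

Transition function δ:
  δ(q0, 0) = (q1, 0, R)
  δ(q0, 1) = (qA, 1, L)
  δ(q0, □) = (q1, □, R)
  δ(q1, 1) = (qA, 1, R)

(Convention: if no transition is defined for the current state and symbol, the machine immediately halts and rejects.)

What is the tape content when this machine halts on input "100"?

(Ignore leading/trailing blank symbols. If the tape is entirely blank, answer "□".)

Execution trace:
Initial: [q0]100
Step 1: δ(q0, 1) = (qA, 1, L) → [qA]□100

The machine reaches the accept state qA and halts.

Final tape (ignoring leading/trailing blanks): 100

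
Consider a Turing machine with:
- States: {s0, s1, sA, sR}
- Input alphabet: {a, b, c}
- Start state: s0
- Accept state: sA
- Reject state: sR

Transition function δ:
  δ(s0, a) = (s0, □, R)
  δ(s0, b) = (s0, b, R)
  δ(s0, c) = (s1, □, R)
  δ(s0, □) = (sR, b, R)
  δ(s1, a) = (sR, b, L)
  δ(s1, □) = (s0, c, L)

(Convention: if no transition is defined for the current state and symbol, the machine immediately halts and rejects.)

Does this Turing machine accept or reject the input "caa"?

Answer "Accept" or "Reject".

Execution trace:
Initial: [s0]caa
Step 1: δ(s0, c) = (s1, □, R) → □[s1]aa
Step 2: δ(s1, a) = (sR, b, L) → [sR]□ba

The machine reaches the reject state sR and halts.

Answer: Reject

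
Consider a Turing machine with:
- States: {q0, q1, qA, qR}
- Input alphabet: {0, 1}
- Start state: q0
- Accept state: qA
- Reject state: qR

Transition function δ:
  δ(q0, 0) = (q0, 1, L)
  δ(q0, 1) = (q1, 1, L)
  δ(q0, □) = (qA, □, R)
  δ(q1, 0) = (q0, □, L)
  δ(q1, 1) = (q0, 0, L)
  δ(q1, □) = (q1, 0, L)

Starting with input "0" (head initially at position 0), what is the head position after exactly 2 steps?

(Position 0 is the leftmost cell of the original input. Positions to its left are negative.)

Execution trace (head position shown):
Step 0: [q0]0  (head at position 0)
Step 1: move left → [q0]□1  (head at position -1)
Step 2: move right → □[qA]1  (head at position 0)

After 2 steps, the head is at position 0.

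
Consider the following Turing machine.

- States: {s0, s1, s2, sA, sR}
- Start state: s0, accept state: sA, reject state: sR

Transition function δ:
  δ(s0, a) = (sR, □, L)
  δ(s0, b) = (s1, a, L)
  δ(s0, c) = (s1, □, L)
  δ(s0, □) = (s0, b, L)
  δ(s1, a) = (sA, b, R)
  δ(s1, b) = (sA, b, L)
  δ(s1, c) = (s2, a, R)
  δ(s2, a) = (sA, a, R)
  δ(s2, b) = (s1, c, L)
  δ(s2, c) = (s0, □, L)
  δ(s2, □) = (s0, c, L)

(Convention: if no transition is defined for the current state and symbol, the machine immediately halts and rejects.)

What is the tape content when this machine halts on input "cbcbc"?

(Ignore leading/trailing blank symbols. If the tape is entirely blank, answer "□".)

Execution trace:
Initial: [s0]cbcbc
Step 1: δ(s0, c) = (s1, □, L) → [s1]□□bcbc

No transition is defined for δ(s1, □). By convention the machine halts and rejects.

Final tape (ignoring leading/trailing blanks): bcbc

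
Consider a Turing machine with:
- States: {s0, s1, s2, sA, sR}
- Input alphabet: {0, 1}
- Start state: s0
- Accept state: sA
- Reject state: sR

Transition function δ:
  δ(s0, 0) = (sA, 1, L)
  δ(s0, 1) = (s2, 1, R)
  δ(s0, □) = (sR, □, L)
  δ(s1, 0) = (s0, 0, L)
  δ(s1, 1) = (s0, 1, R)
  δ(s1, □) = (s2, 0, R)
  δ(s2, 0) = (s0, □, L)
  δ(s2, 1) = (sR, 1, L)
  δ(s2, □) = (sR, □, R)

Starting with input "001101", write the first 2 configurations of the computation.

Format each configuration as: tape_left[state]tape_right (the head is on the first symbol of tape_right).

Transitions applied:
Step 1: δ(s0, 0) = (sA, 1, L)

The first 2 configurations are:
[s0]001101 ⊢ [sA]□101101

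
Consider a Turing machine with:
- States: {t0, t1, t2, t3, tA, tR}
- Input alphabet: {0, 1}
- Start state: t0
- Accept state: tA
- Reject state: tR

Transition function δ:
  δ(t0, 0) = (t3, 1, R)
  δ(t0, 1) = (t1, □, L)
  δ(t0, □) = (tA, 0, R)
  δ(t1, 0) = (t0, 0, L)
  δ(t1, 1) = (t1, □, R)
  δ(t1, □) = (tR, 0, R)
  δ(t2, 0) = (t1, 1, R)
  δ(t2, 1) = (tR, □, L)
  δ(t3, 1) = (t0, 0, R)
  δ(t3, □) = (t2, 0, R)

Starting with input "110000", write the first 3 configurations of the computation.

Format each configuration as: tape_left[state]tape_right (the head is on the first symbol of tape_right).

Transitions applied:
Step 1: δ(t0, 1) = (t1, □, L)
Step 2: δ(t1, □) = (tR, 0, R)

The first 3 configurations are:
[t0]110000 ⊢ [t1]□□10000 ⊢ 0[tR]□10000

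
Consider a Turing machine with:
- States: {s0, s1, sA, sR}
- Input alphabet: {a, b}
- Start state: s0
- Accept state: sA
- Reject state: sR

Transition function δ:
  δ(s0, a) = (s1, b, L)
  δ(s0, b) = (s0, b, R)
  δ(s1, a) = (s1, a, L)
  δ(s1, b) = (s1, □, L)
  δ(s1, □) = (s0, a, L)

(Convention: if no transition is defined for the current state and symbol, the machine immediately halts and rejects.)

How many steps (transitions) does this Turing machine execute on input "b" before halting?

Execution trace:
Initial: [s0]b
Step 1: δ(s0, b) = (s0, b, R) → b[s0]□

No transition is defined for δ(s0, □). By convention the machine halts and rejects.

The machine executed 1 step before halting.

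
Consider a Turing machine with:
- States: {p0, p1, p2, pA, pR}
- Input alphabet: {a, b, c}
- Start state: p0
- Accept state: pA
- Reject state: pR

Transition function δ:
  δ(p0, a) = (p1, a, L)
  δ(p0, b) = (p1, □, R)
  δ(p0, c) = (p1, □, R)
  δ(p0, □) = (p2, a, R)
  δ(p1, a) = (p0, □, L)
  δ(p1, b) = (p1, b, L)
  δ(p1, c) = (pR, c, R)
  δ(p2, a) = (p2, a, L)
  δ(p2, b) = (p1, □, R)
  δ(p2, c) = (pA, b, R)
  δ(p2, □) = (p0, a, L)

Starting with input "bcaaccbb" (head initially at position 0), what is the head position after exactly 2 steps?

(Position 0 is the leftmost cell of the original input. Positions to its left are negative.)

Execution trace (head position shown):
Step 0: [p0]bcaaccbb  (head at position 0)
Step 1: move right → □[p1]caaccbb  (head at position 1)
Step 2: move right → □c[pR]aaccbb  (head at position 2)

After 2 steps, the head is at position 2.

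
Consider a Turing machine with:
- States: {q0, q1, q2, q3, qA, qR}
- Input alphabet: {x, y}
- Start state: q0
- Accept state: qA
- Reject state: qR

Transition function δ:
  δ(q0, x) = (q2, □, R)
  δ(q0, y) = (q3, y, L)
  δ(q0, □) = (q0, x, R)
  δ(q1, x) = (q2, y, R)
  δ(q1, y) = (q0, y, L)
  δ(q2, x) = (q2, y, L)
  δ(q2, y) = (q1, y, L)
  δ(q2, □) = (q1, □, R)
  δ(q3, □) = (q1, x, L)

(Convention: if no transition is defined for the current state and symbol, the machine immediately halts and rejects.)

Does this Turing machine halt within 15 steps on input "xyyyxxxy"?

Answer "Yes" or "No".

Execution trace:
Initial: [q0]xyyyxxxy
Step 1: δ(q0, x) = (q2, □, R) → □[q2]yyyxxxy
Step 2: δ(q2, y) = (q1, y, L) → [q1]□yyyxxxy

No transition is defined for δ(q1, □). By convention the machine halts and rejects.
The machine halted after 2 steps (within the 15-step bound).

Answer: Yes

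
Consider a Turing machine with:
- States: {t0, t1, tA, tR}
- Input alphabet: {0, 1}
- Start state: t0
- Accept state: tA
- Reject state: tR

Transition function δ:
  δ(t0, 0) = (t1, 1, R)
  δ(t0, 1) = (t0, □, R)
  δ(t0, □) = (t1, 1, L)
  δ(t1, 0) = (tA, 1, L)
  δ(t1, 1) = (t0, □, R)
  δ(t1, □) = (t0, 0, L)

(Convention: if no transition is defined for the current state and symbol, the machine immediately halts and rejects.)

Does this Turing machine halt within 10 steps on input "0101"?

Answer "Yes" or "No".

Execution trace:
Initial: [t0]0101
Step 1: δ(t0, 0) = (t1, 1, R) → 1[t1]101
Step 2: δ(t1, 1) = (t0, □, R) → 1□[t0]01
Step 3: δ(t0, 0) = (t1, 1, R) → 1□1[t1]1
Step 4: δ(t1, 1) = (t0, □, R) → 1□1□[t0]□
Step 5: δ(t0, □) = (t1, 1, L) → 1□1[t1]□1
Step 6: δ(t1, □) = (t0, 0, L) → 1□[t0]101
Step 7: δ(t0, 1) = (t0, □, R) → 1□□[t0]01
Step 8: δ(t0, 0) = (t1, 1, R) → 1□□1[t1]1
Step 9: δ(t1, 1) = (t0, □, R) → 1□□1□[t0]□
Step 10: δ(t0, □) = (t1, 1, L) → 1□□1[t1]□1

The machine has not reached a halting state after 10 steps.
The machine did not halt within the 10-step bound.

Answer: No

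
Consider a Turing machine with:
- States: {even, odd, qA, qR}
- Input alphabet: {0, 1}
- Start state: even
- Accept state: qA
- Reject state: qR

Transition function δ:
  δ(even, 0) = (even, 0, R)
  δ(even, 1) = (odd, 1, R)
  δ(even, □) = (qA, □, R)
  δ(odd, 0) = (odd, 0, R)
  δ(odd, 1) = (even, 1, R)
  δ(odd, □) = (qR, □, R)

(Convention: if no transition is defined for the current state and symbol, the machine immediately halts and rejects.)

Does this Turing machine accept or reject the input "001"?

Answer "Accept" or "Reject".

Execution trace:
Initial: [even]001
Step 1: δ(even, 0) = (even, 0, R) → 0[even]01
Step 2: δ(even, 0) = (even, 0, R) → 00[even]1
Step 3: δ(even, 1) = (odd, 1, R) → 001[odd]□
Step 4: δ(odd, □) = (qR, □, R) → 001□[qR]□

The machine reaches the reject state qR and halts.

Answer: Reject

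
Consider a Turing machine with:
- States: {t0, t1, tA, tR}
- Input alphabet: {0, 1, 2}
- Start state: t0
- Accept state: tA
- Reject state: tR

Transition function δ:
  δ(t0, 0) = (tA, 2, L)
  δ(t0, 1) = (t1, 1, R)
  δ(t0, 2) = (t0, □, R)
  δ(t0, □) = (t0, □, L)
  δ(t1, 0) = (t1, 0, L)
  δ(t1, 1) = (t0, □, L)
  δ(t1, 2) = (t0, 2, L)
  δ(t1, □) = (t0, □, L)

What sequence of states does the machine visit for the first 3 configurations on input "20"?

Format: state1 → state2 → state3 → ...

Execution trace:
Initial: [t0]20
Step 1: δ(t0, 2) = (t0, □, R) → □[t0]0
Step 2: δ(t0, 0) = (tA, 2, L) → [tA]□2

The machine reaches the accept state tA and halts.

State sequence: t0 → t0 → tA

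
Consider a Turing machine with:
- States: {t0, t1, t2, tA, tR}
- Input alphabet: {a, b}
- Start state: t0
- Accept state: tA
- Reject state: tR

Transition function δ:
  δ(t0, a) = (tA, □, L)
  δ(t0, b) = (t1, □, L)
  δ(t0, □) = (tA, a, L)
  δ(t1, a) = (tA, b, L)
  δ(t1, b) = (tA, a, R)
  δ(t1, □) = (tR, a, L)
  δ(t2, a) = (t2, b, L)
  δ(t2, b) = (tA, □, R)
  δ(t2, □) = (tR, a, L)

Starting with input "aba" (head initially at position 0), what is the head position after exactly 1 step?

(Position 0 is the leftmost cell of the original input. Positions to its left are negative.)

Execution trace (head position shown):
Step 0: [t0]aba  (head at position 0)
Step 1: move left → [tA]□□ba  (head at position -1)

After 1 step, the head is at position -1.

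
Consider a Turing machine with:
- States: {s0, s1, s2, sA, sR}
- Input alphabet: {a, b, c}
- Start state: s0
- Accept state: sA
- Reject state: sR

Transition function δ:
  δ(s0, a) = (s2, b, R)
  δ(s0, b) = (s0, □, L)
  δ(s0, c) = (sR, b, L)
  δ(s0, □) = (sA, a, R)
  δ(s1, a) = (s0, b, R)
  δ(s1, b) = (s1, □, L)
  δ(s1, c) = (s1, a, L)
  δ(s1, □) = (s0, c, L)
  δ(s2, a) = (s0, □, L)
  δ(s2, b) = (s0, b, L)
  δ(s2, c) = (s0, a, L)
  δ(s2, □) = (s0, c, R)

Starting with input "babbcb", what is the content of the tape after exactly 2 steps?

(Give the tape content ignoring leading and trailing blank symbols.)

Execution trace:
Initial: [s0]babbcb
Step 1: δ(s0, b) = (s0, □, L) → [s0]□□abbcb
Step 2: δ(s0, □) = (sA, a, R) → a[sA]□abbcb

The machine reaches the accept state sA and halts.

After 2 steps, the tape (ignoring leading/trailing blanks) is: a□abbcb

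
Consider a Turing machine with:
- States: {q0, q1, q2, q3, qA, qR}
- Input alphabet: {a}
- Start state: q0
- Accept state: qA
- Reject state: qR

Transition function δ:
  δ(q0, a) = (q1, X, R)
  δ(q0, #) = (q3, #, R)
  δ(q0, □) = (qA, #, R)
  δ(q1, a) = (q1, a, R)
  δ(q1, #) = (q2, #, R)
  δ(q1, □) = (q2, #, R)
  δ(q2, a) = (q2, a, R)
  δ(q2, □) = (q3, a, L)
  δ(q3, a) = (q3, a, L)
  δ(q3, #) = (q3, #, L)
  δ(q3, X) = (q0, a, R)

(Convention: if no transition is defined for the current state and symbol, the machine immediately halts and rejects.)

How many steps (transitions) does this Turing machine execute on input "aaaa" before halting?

Execution trace:
Initial: [q0]aaaa
Step 1: δ(q0, a) = (q1, X, R) → X[q1]aaa
Step 2: δ(q1, a) = (q1, a, R) → Xa[q1]aa
Step 3: δ(q1, a) = (q1, a, R) → Xaa[q1]a
Step 4: δ(q1, a) = (q1, a, R) → Xaaa[q1]□
Step 5: δ(q1, □) = (q2, #, R) → Xaaa#[q2]□
Step 6: δ(q2, □) = (q3, a, L) → Xaaa[q3]#a
Step 7: δ(q3, #) = (q3, #, L) → Xaa[q3]a#a
Step 8: δ(q3, a) = (q3, a, L) → Xa[q3]aa#a
Step 9: δ(q3, a) = (q3, a, L) → X[q3]aaa#a
Step 10: δ(q3, a) = (q3, a, L) → [q3]Xaaa#a
Step 11: δ(q3, X) = (q0, a, R) → a[q0]aaa#a
Step 12: δ(q0, a) = (q1, X, R) → aX[q1]aa#a
Step 13: δ(q1, a) = (q1, a, R) → aXa[q1]a#a
Step 14: δ(q1, a) = (q1, a, R) → aXaa[q1]#a
Step 15: δ(q1, #) = (q2, #, R) → aXaa#[q2]a
Step 16: δ(q2, a) = (q2, a, R) → aXaa#a[q2]□
Step 17: δ(q2, □) = (q3, a, L) → aXaa#[q3]aa
Step 18: δ(q3, a) = (q3, a, L) → aXaa[q3]#aa
Step 19: δ(q3, #) = (q3, #, L) → aXa[q3]a#aa
Step 20: δ(q3, a) = (q3, a, L) → aX[q3]aa#aa
Step 21: δ(q3, a) = (q3, a, L) → a[q3]Xaa#aa
Step 22: δ(q3, X) = (q0, a, R) → aa[q0]aa#aa
Step 23: δ(q0, a) = (q1, X, R) → aaX[q1]a#aa
Step 24: δ(q1, a) = (q1, a, R) → aaXa[q1]#aa
Step 25: δ(q1, #) = (q2, #, R) → aaXa#[q2]aa
Step 26: δ(q2, a) = (q2, a, R) → aaXa#a[q2]a
Step 27: δ(q2, a) = (q2, a, R) → aaXa#aa[q2]□
Step 28: δ(q2, □) = (q3, a, L) → aaXa#a[q3]aa
Step 29: δ(q3, a) = (q3, a, L) → aaXa#[q3]aaa
Step 30: δ(q3, a) = (q3, a, L) → aaXa[q3]#aaa
Step 31: δ(q3, #) = (q3, #, L) → aaX[q3]a#aaa
Step 32: δ(q3, a) = (q3, a, L) → aa[q3]Xa#aaa
Step 33: δ(q3, X) = (q0, a, R) → aaa[q0]a#aaa
Step 34: δ(q0, a) = (q1, X, R) → aaaX[q1]#aaa
Step 35: δ(q1, #) = (q2, #, R) → aaaX#[q2]aaa
Step 36: δ(q2, a) = (q2, a, R) → aaaX#a[q2]aa
Step 37: δ(q2, a) = (q2, a, R) → aaaX#aa[q2]a
Step 38: δ(q2, a) = (q2, a, R) → aaaX#aaa[q2]□
Step 39: δ(q2, □) = (q3, a, L) → aaaX#aa[q3]aa
Step 40: δ(q3, a) = (q3, a, L) → aaaX#a[q3]aaa
Step 41: δ(q3, a) = (q3, a, L) → aaaX#[q3]aaaa
Step 42: δ(q3, a) = (q3, a, L) → aaaX[q3]#aaaa
Step 43: δ(q3, #) = (q3, #, L) → aaa[q3]X#aaaa
Step 44: δ(q3, X) = (q0, a, R) → aaaa[q0]#aaaa
Step 45: δ(q0, #) = (q3, #, R) → aaaa#[q3]aaaa
Step 46: δ(q3, a) = (q3, a, L) → aaaa[q3]#aaaa
Step 47: δ(q3, #) = (q3, #, L) → aaa[q3]a#aaaa
Step 48: δ(q3, a) = (q3, a, L) → aa[q3]aa#aaaa
Step 49: δ(q3, a) = (q3, a, L) → a[q3]aaa#aaaa
Step 50: δ(q3, a) = (q3, a, L) → [q3]aaaa#aaaa
Step 51: δ(q3, a) = (q3, a, L) → [q3]□aaaa#aaaa

No transition is defined for δ(q3, □). By convention the machine halts and rejects.

The machine executed 51 steps before halting.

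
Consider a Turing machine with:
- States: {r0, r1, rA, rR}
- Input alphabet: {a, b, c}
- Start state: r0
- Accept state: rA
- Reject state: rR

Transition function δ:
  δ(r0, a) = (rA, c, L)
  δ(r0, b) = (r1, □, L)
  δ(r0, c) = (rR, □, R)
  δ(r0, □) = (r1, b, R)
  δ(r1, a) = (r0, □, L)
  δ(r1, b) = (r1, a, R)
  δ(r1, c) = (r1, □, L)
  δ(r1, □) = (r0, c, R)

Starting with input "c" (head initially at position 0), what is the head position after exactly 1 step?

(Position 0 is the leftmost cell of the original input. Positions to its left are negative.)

Execution trace (head position shown):
Step 0: [r0]c  (head at position 0)
Step 1: move right → □[rR]□  (head at position 1)

After 1 step, the head is at position 1.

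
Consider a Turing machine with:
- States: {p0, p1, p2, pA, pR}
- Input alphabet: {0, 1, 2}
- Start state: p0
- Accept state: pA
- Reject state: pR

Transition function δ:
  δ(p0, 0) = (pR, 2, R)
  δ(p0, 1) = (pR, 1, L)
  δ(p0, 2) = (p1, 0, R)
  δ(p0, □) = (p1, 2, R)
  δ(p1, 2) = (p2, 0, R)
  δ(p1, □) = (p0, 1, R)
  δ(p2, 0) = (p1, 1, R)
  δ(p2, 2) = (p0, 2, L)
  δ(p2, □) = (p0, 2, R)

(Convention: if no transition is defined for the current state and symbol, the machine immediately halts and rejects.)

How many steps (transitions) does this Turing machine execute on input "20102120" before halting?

Execution trace:
Initial: [p0]20102120
Step 1: δ(p0, 2) = (p1, 0, R) → 0[p1]0102120

No transition is defined for δ(p1, 0). By convention the machine halts and rejects.

The machine executed 1 step before halting.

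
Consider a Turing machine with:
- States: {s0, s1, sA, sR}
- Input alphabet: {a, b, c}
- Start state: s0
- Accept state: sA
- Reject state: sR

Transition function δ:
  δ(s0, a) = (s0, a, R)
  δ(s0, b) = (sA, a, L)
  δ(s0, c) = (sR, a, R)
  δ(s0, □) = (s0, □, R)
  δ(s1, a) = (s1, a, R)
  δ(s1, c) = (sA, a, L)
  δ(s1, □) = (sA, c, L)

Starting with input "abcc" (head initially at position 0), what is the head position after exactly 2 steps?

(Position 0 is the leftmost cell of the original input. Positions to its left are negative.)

Execution trace (head position shown):
Step 0: [s0]abcc  (head at position 0)
Step 1: move right → a[s0]bcc  (head at position 1)
Step 2: move left → [sA]aacc  (head at position 0)

After 2 steps, the head is at position 0.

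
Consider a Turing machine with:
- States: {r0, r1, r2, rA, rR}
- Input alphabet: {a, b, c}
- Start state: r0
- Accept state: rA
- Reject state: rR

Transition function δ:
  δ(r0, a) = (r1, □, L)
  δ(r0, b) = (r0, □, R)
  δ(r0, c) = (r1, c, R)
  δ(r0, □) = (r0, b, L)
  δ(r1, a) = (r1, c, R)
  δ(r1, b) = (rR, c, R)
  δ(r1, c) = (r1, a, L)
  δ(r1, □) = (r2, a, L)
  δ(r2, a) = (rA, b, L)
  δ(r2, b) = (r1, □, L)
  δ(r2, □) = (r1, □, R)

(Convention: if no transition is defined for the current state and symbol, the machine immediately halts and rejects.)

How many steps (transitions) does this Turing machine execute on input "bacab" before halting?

Execution trace:
Initial: [r0]bacab
Step 1: δ(r0, b) = (r0, □, R) → □[r0]acab
Step 2: δ(r0, a) = (r1, □, L) → [r1]□□cab
Step 3: δ(r1, □) = (r2, a, L) → [r2]□a□cab
Step 4: δ(r2, □) = (r1, □, R) → □[r1]a□cab
Step 5: δ(r1, a) = (r1, c, R) → □c[r1]□cab
Step 6: δ(r1, □) = (r2, a, L) → □[r2]cacab

No transition is defined for δ(r2, c). By convention the machine halts and rejects.

The machine executed 6 steps before halting.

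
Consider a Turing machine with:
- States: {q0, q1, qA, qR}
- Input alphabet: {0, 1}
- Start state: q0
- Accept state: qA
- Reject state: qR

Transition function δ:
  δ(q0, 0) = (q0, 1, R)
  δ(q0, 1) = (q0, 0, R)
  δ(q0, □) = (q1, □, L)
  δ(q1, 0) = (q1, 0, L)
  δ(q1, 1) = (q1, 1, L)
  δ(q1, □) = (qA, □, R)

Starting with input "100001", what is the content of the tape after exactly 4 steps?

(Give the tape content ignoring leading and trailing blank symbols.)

Execution trace:
Initial: [q0]100001
Step 1: δ(q0, 1) = (q0, 0, R) → 0[q0]00001
Step 2: δ(q0, 0) = (q0, 1, R) → 01[q0]0001
Step 3: δ(q0, 0) = (q0, 1, R) → 011[q0]001
Step 4: δ(q0, 0) = (q0, 1, R) → 0111[q0]01

After 4 steps, the tape (ignoring leading/trailing blanks) is: 011101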